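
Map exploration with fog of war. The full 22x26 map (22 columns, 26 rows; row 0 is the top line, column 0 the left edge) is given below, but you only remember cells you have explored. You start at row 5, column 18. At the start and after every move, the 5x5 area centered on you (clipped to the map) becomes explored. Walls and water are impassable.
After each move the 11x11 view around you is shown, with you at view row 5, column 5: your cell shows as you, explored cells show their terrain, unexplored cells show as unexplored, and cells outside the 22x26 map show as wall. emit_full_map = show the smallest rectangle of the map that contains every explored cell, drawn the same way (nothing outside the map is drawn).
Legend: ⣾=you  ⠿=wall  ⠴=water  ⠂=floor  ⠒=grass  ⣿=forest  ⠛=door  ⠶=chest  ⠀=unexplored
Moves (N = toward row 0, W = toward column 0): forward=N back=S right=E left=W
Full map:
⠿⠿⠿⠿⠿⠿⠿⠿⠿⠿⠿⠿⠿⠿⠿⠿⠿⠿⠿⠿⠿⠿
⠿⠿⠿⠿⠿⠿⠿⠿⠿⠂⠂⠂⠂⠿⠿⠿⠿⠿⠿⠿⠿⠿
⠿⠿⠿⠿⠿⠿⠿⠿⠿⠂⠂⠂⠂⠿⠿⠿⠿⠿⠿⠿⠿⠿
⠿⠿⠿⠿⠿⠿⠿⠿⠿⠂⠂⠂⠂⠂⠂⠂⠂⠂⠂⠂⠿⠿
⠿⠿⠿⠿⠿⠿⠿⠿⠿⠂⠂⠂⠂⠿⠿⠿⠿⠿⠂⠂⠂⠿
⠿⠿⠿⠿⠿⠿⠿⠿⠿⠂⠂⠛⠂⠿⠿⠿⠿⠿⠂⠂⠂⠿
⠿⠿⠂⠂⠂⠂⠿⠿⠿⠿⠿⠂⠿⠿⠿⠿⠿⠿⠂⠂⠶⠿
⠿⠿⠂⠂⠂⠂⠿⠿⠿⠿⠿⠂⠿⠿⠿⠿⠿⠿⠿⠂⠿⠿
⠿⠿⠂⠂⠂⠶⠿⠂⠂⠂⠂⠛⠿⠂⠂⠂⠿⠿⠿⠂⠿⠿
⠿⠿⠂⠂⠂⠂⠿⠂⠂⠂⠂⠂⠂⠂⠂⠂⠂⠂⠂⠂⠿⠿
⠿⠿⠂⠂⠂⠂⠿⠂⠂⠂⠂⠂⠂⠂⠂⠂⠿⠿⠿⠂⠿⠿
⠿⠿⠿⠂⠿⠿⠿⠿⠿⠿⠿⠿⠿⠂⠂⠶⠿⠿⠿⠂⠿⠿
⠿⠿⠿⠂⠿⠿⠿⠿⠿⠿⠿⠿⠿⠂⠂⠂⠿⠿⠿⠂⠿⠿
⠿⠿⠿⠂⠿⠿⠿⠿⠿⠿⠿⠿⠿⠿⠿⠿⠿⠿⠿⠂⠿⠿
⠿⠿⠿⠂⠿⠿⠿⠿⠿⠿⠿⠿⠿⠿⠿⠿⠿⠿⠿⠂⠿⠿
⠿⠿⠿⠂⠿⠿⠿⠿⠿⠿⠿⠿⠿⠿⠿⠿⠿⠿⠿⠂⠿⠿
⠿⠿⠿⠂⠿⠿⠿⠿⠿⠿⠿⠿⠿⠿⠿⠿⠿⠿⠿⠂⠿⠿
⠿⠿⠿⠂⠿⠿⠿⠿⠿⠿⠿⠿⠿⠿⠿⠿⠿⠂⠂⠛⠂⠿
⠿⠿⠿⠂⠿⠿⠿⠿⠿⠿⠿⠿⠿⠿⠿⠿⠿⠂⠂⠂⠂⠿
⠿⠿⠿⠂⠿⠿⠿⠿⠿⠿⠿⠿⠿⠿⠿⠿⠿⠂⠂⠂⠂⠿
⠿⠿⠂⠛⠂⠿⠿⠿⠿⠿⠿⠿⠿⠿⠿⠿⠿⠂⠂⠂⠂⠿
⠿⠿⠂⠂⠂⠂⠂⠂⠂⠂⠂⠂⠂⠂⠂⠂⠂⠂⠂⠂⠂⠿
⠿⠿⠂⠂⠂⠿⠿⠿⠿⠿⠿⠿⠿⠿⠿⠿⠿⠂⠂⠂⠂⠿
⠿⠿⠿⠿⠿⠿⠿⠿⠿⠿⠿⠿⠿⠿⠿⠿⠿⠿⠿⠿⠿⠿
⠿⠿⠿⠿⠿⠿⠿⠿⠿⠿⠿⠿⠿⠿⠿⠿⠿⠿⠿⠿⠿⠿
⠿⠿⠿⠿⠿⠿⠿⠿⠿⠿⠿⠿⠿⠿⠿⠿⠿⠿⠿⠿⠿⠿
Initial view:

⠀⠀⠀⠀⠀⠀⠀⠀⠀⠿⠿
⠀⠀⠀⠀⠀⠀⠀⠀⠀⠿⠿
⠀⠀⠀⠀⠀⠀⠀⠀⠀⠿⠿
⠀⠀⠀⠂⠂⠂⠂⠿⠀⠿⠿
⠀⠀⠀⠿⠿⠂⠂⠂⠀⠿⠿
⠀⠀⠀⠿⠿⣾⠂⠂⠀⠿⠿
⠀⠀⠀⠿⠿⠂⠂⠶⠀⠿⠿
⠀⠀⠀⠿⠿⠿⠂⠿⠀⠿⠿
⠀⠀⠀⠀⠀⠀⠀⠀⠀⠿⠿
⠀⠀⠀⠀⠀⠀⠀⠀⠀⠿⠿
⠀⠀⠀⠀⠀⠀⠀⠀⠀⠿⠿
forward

⠿⠿⠿⠿⠿⠿⠿⠿⠿⠿⠿
⠀⠀⠀⠀⠀⠀⠀⠀⠀⠿⠿
⠀⠀⠀⠀⠀⠀⠀⠀⠀⠿⠿
⠀⠀⠀⠿⠿⠿⠿⠿⠀⠿⠿
⠀⠀⠀⠂⠂⠂⠂⠿⠀⠿⠿
⠀⠀⠀⠿⠿⣾⠂⠂⠀⠿⠿
⠀⠀⠀⠿⠿⠂⠂⠂⠀⠿⠿
⠀⠀⠀⠿⠿⠂⠂⠶⠀⠿⠿
⠀⠀⠀⠿⠿⠿⠂⠿⠀⠿⠿
⠀⠀⠀⠀⠀⠀⠀⠀⠀⠿⠿
⠀⠀⠀⠀⠀⠀⠀⠀⠀⠿⠿

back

⠀⠀⠀⠀⠀⠀⠀⠀⠀⠿⠿
⠀⠀⠀⠀⠀⠀⠀⠀⠀⠿⠿
⠀⠀⠀⠿⠿⠿⠿⠿⠀⠿⠿
⠀⠀⠀⠂⠂⠂⠂⠿⠀⠿⠿
⠀⠀⠀⠿⠿⠂⠂⠂⠀⠿⠿
⠀⠀⠀⠿⠿⣾⠂⠂⠀⠿⠿
⠀⠀⠀⠿⠿⠂⠂⠶⠀⠿⠿
⠀⠀⠀⠿⠿⠿⠂⠿⠀⠿⠿
⠀⠀⠀⠀⠀⠀⠀⠀⠀⠿⠿
⠀⠀⠀⠀⠀⠀⠀⠀⠀⠿⠿
⠀⠀⠀⠀⠀⠀⠀⠀⠀⠿⠿

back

⠀⠀⠀⠀⠀⠀⠀⠀⠀⠿⠿
⠀⠀⠀⠿⠿⠿⠿⠿⠀⠿⠿
⠀⠀⠀⠂⠂⠂⠂⠿⠀⠿⠿
⠀⠀⠀⠿⠿⠂⠂⠂⠀⠿⠿
⠀⠀⠀⠿⠿⠂⠂⠂⠀⠿⠿
⠀⠀⠀⠿⠿⣾⠂⠶⠀⠿⠿
⠀⠀⠀⠿⠿⠿⠂⠿⠀⠿⠿
⠀⠀⠀⠿⠿⠿⠂⠿⠀⠿⠿
⠀⠀⠀⠀⠀⠀⠀⠀⠀⠿⠿
⠀⠀⠀⠀⠀⠀⠀⠀⠀⠿⠿
⠀⠀⠀⠀⠀⠀⠀⠀⠀⠿⠿

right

⠀⠀⠀⠀⠀⠀⠀⠀⠿⠿⠿
⠀⠀⠿⠿⠿⠿⠿⠀⠿⠿⠿
⠀⠀⠂⠂⠂⠂⠿⠀⠿⠿⠿
⠀⠀⠿⠿⠂⠂⠂⠿⠿⠿⠿
⠀⠀⠿⠿⠂⠂⠂⠿⠿⠿⠿
⠀⠀⠿⠿⠂⣾⠶⠿⠿⠿⠿
⠀⠀⠿⠿⠿⠂⠿⠿⠿⠿⠿
⠀⠀⠿⠿⠿⠂⠿⠿⠿⠿⠿
⠀⠀⠀⠀⠀⠀⠀⠀⠿⠿⠿
⠀⠀⠀⠀⠀⠀⠀⠀⠿⠿⠿
⠀⠀⠀⠀⠀⠀⠀⠀⠿⠿⠿

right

⠀⠀⠀⠀⠀⠀⠀⠿⠿⠿⠿
⠀⠿⠿⠿⠿⠿⠀⠿⠿⠿⠿
⠀⠂⠂⠂⠂⠿⠀⠿⠿⠿⠿
⠀⠿⠿⠂⠂⠂⠿⠿⠿⠿⠿
⠀⠿⠿⠂⠂⠂⠿⠿⠿⠿⠿
⠀⠿⠿⠂⠂⣾⠿⠿⠿⠿⠿
⠀⠿⠿⠿⠂⠿⠿⠿⠿⠿⠿
⠀⠿⠿⠿⠂⠿⠿⠿⠿⠿⠿
⠀⠀⠀⠀⠀⠀⠀⠿⠿⠿⠿
⠀⠀⠀⠀⠀⠀⠀⠿⠿⠿⠿
⠀⠀⠀⠀⠀⠀⠀⠿⠿⠿⠿

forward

⠀⠀⠀⠀⠀⠀⠀⠿⠿⠿⠿
⠀⠀⠀⠀⠀⠀⠀⠿⠿⠿⠿
⠀⠿⠿⠿⠿⠿⠀⠿⠿⠿⠿
⠀⠂⠂⠂⠂⠿⠿⠿⠿⠿⠿
⠀⠿⠿⠂⠂⠂⠿⠿⠿⠿⠿
⠀⠿⠿⠂⠂⣾⠿⠿⠿⠿⠿
⠀⠿⠿⠂⠂⠶⠿⠿⠿⠿⠿
⠀⠿⠿⠿⠂⠿⠿⠿⠿⠿⠿
⠀⠿⠿⠿⠂⠿⠿⠿⠿⠿⠿
⠀⠀⠀⠀⠀⠀⠀⠿⠿⠿⠿
⠀⠀⠀⠀⠀⠀⠀⠿⠿⠿⠿

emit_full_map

⠿⠿⠿⠿⠿⠀
⠂⠂⠂⠂⠿⠿
⠿⠿⠂⠂⠂⠿
⠿⠿⠂⠂⣾⠿
⠿⠿⠂⠂⠶⠿
⠿⠿⠿⠂⠿⠿
⠿⠿⠿⠂⠿⠿

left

⠀⠀⠀⠀⠀⠀⠀⠀⠿⠿⠿
⠀⠀⠀⠀⠀⠀⠀⠀⠿⠿⠿
⠀⠀⠿⠿⠿⠿⠿⠀⠿⠿⠿
⠀⠀⠂⠂⠂⠂⠿⠿⠿⠿⠿
⠀⠀⠿⠿⠂⠂⠂⠿⠿⠿⠿
⠀⠀⠿⠿⠂⣾⠂⠿⠿⠿⠿
⠀⠀⠿⠿⠂⠂⠶⠿⠿⠿⠿
⠀⠀⠿⠿⠿⠂⠿⠿⠿⠿⠿
⠀⠀⠿⠿⠿⠂⠿⠿⠿⠿⠿
⠀⠀⠀⠀⠀⠀⠀⠀⠿⠿⠿
⠀⠀⠀⠀⠀⠀⠀⠀⠿⠿⠿

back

⠀⠀⠀⠀⠀⠀⠀⠀⠿⠿⠿
⠀⠀⠿⠿⠿⠿⠿⠀⠿⠿⠿
⠀⠀⠂⠂⠂⠂⠿⠿⠿⠿⠿
⠀⠀⠿⠿⠂⠂⠂⠿⠿⠿⠿
⠀⠀⠿⠿⠂⠂⠂⠿⠿⠿⠿
⠀⠀⠿⠿⠂⣾⠶⠿⠿⠿⠿
⠀⠀⠿⠿⠿⠂⠿⠿⠿⠿⠿
⠀⠀⠿⠿⠿⠂⠿⠿⠿⠿⠿
⠀⠀⠀⠀⠀⠀⠀⠀⠿⠿⠿
⠀⠀⠀⠀⠀⠀⠀⠀⠿⠿⠿
⠀⠀⠀⠀⠀⠀⠀⠀⠿⠿⠿

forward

⠀⠀⠀⠀⠀⠀⠀⠀⠿⠿⠿
⠀⠀⠀⠀⠀⠀⠀⠀⠿⠿⠿
⠀⠀⠿⠿⠿⠿⠿⠀⠿⠿⠿
⠀⠀⠂⠂⠂⠂⠿⠿⠿⠿⠿
⠀⠀⠿⠿⠂⠂⠂⠿⠿⠿⠿
⠀⠀⠿⠿⠂⣾⠂⠿⠿⠿⠿
⠀⠀⠿⠿⠂⠂⠶⠿⠿⠿⠿
⠀⠀⠿⠿⠿⠂⠿⠿⠿⠿⠿
⠀⠀⠿⠿⠿⠂⠿⠿⠿⠿⠿
⠀⠀⠀⠀⠀⠀⠀⠀⠿⠿⠿
⠀⠀⠀⠀⠀⠀⠀⠀⠿⠿⠿

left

⠀⠀⠀⠀⠀⠀⠀⠀⠀⠿⠿
⠀⠀⠀⠀⠀⠀⠀⠀⠀⠿⠿
⠀⠀⠀⠿⠿⠿⠿⠿⠀⠿⠿
⠀⠀⠀⠂⠂⠂⠂⠿⠿⠿⠿
⠀⠀⠀⠿⠿⠂⠂⠂⠿⠿⠿
⠀⠀⠀⠿⠿⣾⠂⠂⠿⠿⠿
⠀⠀⠀⠿⠿⠂⠂⠶⠿⠿⠿
⠀⠀⠀⠿⠿⠿⠂⠿⠿⠿⠿
⠀⠀⠀⠿⠿⠿⠂⠿⠿⠿⠿
⠀⠀⠀⠀⠀⠀⠀⠀⠀⠿⠿
⠀⠀⠀⠀⠀⠀⠀⠀⠀⠿⠿

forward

⠿⠿⠿⠿⠿⠿⠿⠿⠿⠿⠿
⠀⠀⠀⠀⠀⠀⠀⠀⠀⠿⠿
⠀⠀⠀⠀⠀⠀⠀⠀⠀⠿⠿
⠀⠀⠀⠿⠿⠿⠿⠿⠀⠿⠿
⠀⠀⠀⠂⠂⠂⠂⠿⠿⠿⠿
⠀⠀⠀⠿⠿⣾⠂⠂⠿⠿⠿
⠀⠀⠀⠿⠿⠂⠂⠂⠿⠿⠿
⠀⠀⠀⠿⠿⠂⠂⠶⠿⠿⠿
⠀⠀⠀⠿⠿⠿⠂⠿⠿⠿⠿
⠀⠀⠀⠿⠿⠿⠂⠿⠿⠿⠿
⠀⠀⠀⠀⠀⠀⠀⠀⠀⠿⠿

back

⠀⠀⠀⠀⠀⠀⠀⠀⠀⠿⠿
⠀⠀⠀⠀⠀⠀⠀⠀⠀⠿⠿
⠀⠀⠀⠿⠿⠿⠿⠿⠀⠿⠿
⠀⠀⠀⠂⠂⠂⠂⠿⠿⠿⠿
⠀⠀⠀⠿⠿⠂⠂⠂⠿⠿⠿
⠀⠀⠀⠿⠿⣾⠂⠂⠿⠿⠿
⠀⠀⠀⠿⠿⠂⠂⠶⠿⠿⠿
⠀⠀⠀⠿⠿⠿⠂⠿⠿⠿⠿
⠀⠀⠀⠿⠿⠿⠂⠿⠿⠿⠿
⠀⠀⠀⠀⠀⠀⠀⠀⠀⠿⠿
⠀⠀⠀⠀⠀⠀⠀⠀⠀⠿⠿

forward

⠿⠿⠿⠿⠿⠿⠿⠿⠿⠿⠿
⠀⠀⠀⠀⠀⠀⠀⠀⠀⠿⠿
⠀⠀⠀⠀⠀⠀⠀⠀⠀⠿⠿
⠀⠀⠀⠿⠿⠿⠿⠿⠀⠿⠿
⠀⠀⠀⠂⠂⠂⠂⠿⠿⠿⠿
⠀⠀⠀⠿⠿⣾⠂⠂⠿⠿⠿
⠀⠀⠀⠿⠿⠂⠂⠂⠿⠿⠿
⠀⠀⠀⠿⠿⠂⠂⠶⠿⠿⠿
⠀⠀⠀⠿⠿⠿⠂⠿⠿⠿⠿
⠀⠀⠀⠿⠿⠿⠂⠿⠿⠿⠿
⠀⠀⠀⠀⠀⠀⠀⠀⠀⠿⠿

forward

⠿⠿⠿⠿⠿⠿⠿⠿⠿⠿⠿
⠿⠿⠿⠿⠿⠿⠿⠿⠿⠿⠿
⠀⠀⠀⠀⠀⠀⠀⠀⠀⠿⠿
⠀⠀⠀⠿⠿⠿⠿⠿⠀⠿⠿
⠀⠀⠀⠿⠿⠿⠿⠿⠀⠿⠿
⠀⠀⠀⠂⠂⣾⠂⠿⠿⠿⠿
⠀⠀⠀⠿⠿⠂⠂⠂⠿⠿⠿
⠀⠀⠀⠿⠿⠂⠂⠂⠿⠿⠿
⠀⠀⠀⠿⠿⠂⠂⠶⠿⠿⠿
⠀⠀⠀⠿⠿⠿⠂⠿⠿⠿⠿
⠀⠀⠀⠿⠿⠿⠂⠿⠿⠿⠿

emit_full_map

⠿⠿⠿⠿⠿⠀
⠿⠿⠿⠿⠿⠀
⠂⠂⣾⠂⠿⠿
⠿⠿⠂⠂⠂⠿
⠿⠿⠂⠂⠂⠿
⠿⠿⠂⠂⠶⠿
⠿⠿⠿⠂⠿⠿
⠿⠿⠿⠂⠿⠿

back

⠿⠿⠿⠿⠿⠿⠿⠿⠿⠿⠿
⠀⠀⠀⠀⠀⠀⠀⠀⠀⠿⠿
⠀⠀⠀⠿⠿⠿⠿⠿⠀⠿⠿
⠀⠀⠀⠿⠿⠿⠿⠿⠀⠿⠿
⠀⠀⠀⠂⠂⠂⠂⠿⠿⠿⠿
⠀⠀⠀⠿⠿⣾⠂⠂⠿⠿⠿
⠀⠀⠀⠿⠿⠂⠂⠂⠿⠿⠿
⠀⠀⠀⠿⠿⠂⠂⠶⠿⠿⠿
⠀⠀⠀⠿⠿⠿⠂⠿⠿⠿⠿
⠀⠀⠀⠿⠿⠿⠂⠿⠿⠿⠿
⠀⠀⠀⠀⠀⠀⠀⠀⠀⠿⠿

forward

⠿⠿⠿⠿⠿⠿⠿⠿⠿⠿⠿
⠿⠿⠿⠿⠿⠿⠿⠿⠿⠿⠿
⠀⠀⠀⠀⠀⠀⠀⠀⠀⠿⠿
⠀⠀⠀⠿⠿⠿⠿⠿⠀⠿⠿
⠀⠀⠀⠿⠿⠿⠿⠿⠀⠿⠿
⠀⠀⠀⠂⠂⣾⠂⠿⠿⠿⠿
⠀⠀⠀⠿⠿⠂⠂⠂⠿⠿⠿
⠀⠀⠀⠿⠿⠂⠂⠂⠿⠿⠿
⠀⠀⠀⠿⠿⠂⠂⠶⠿⠿⠿
⠀⠀⠀⠿⠿⠿⠂⠿⠿⠿⠿
⠀⠀⠀⠿⠿⠿⠂⠿⠿⠿⠿

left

⠿⠿⠿⠿⠿⠿⠿⠿⠿⠿⠿
⠿⠿⠿⠿⠿⠿⠿⠿⠿⠿⠿
⠀⠀⠀⠀⠀⠀⠀⠀⠀⠀⠿
⠀⠀⠀⠿⠿⠿⠿⠿⠿⠀⠿
⠀⠀⠀⠿⠿⠿⠿⠿⠿⠀⠿
⠀⠀⠀⠂⠂⣾⠂⠂⠿⠿⠿
⠀⠀⠀⠿⠿⠿⠂⠂⠂⠿⠿
⠀⠀⠀⠿⠿⠿⠂⠂⠂⠿⠿
⠀⠀⠀⠀⠿⠿⠂⠂⠶⠿⠿
⠀⠀⠀⠀⠿⠿⠿⠂⠿⠿⠿
⠀⠀⠀⠀⠿⠿⠿⠂⠿⠿⠿

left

⠿⠿⠿⠿⠿⠿⠿⠿⠿⠿⠿
⠿⠿⠿⠿⠿⠿⠿⠿⠿⠿⠿
⠀⠀⠀⠀⠀⠀⠀⠀⠀⠀⠀
⠀⠀⠀⠿⠿⠿⠿⠿⠿⠿⠀
⠀⠀⠀⠿⠿⠿⠿⠿⠿⠿⠀
⠀⠀⠀⠂⠂⣾⠂⠂⠂⠿⠿
⠀⠀⠀⠿⠿⠿⠿⠂⠂⠂⠿
⠀⠀⠀⠿⠿⠿⠿⠂⠂⠂⠿
⠀⠀⠀⠀⠀⠿⠿⠂⠂⠶⠿
⠀⠀⠀⠀⠀⠿⠿⠿⠂⠿⠿
⠀⠀⠀⠀⠀⠿⠿⠿⠂⠿⠿

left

⠿⠿⠿⠿⠿⠿⠿⠿⠿⠿⠿
⠿⠿⠿⠿⠿⠿⠿⠿⠿⠿⠿
⠀⠀⠀⠀⠀⠀⠀⠀⠀⠀⠀
⠀⠀⠀⠿⠿⠿⠿⠿⠿⠿⠿
⠀⠀⠀⠿⠿⠿⠿⠿⠿⠿⠿
⠀⠀⠀⠂⠂⣾⠂⠂⠂⠂⠿
⠀⠀⠀⠿⠿⠿⠿⠿⠂⠂⠂
⠀⠀⠀⠿⠿⠿⠿⠿⠂⠂⠂
⠀⠀⠀⠀⠀⠀⠿⠿⠂⠂⠶
⠀⠀⠀⠀⠀⠀⠿⠿⠿⠂⠿
⠀⠀⠀⠀⠀⠀⠿⠿⠿⠂⠿

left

⠿⠿⠿⠿⠿⠿⠿⠿⠿⠿⠿
⠿⠿⠿⠿⠿⠿⠿⠿⠿⠿⠿
⠀⠀⠀⠀⠀⠀⠀⠀⠀⠀⠀
⠀⠀⠀⠂⠿⠿⠿⠿⠿⠿⠿
⠀⠀⠀⠂⠿⠿⠿⠿⠿⠿⠿
⠀⠀⠀⠂⠂⣾⠂⠂⠂⠂⠂
⠀⠀⠀⠂⠿⠿⠿⠿⠿⠂⠂
⠀⠀⠀⠂⠿⠿⠿⠿⠿⠂⠂
⠀⠀⠀⠀⠀⠀⠀⠿⠿⠂⠂
⠀⠀⠀⠀⠀⠀⠀⠿⠿⠿⠂
⠀⠀⠀⠀⠀⠀⠀⠿⠿⠿⠂

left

⠿⠿⠿⠿⠿⠿⠿⠿⠿⠿⠿
⠿⠿⠿⠿⠿⠿⠿⠿⠿⠿⠿
⠀⠀⠀⠀⠀⠀⠀⠀⠀⠀⠀
⠀⠀⠀⠂⠂⠿⠿⠿⠿⠿⠿
⠀⠀⠀⠂⠂⠿⠿⠿⠿⠿⠿
⠀⠀⠀⠂⠂⣾⠂⠂⠂⠂⠂
⠀⠀⠀⠂⠂⠿⠿⠿⠿⠿⠂
⠀⠀⠀⠛⠂⠿⠿⠿⠿⠿⠂
⠀⠀⠀⠀⠀⠀⠀⠀⠿⠿⠂
⠀⠀⠀⠀⠀⠀⠀⠀⠿⠿⠿
⠀⠀⠀⠀⠀⠀⠀⠀⠿⠿⠿

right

⠿⠿⠿⠿⠿⠿⠿⠿⠿⠿⠿
⠿⠿⠿⠿⠿⠿⠿⠿⠿⠿⠿
⠀⠀⠀⠀⠀⠀⠀⠀⠀⠀⠀
⠀⠀⠂⠂⠿⠿⠿⠿⠿⠿⠿
⠀⠀⠂⠂⠿⠿⠿⠿⠿⠿⠿
⠀⠀⠂⠂⠂⣾⠂⠂⠂⠂⠂
⠀⠀⠂⠂⠿⠿⠿⠿⠿⠂⠂
⠀⠀⠛⠂⠿⠿⠿⠿⠿⠂⠂
⠀⠀⠀⠀⠀⠀⠀⠿⠿⠂⠂
⠀⠀⠀⠀⠀⠀⠀⠿⠿⠿⠂
⠀⠀⠀⠀⠀⠀⠀⠿⠿⠿⠂

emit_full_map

⠂⠂⠿⠿⠿⠿⠿⠿⠿⠿⠀
⠂⠂⠿⠿⠿⠿⠿⠿⠿⠿⠀
⠂⠂⠂⣾⠂⠂⠂⠂⠂⠿⠿
⠂⠂⠿⠿⠿⠿⠿⠂⠂⠂⠿
⠛⠂⠿⠿⠿⠿⠿⠂⠂⠂⠿
⠀⠀⠀⠀⠀⠿⠿⠂⠂⠶⠿
⠀⠀⠀⠀⠀⠿⠿⠿⠂⠿⠿
⠀⠀⠀⠀⠀⠿⠿⠿⠂⠿⠿

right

⠿⠿⠿⠿⠿⠿⠿⠿⠿⠿⠿
⠿⠿⠿⠿⠿⠿⠿⠿⠿⠿⠿
⠀⠀⠀⠀⠀⠀⠀⠀⠀⠀⠀
⠀⠂⠂⠿⠿⠿⠿⠿⠿⠿⠿
⠀⠂⠂⠿⠿⠿⠿⠿⠿⠿⠿
⠀⠂⠂⠂⠂⣾⠂⠂⠂⠂⠿
⠀⠂⠂⠿⠿⠿⠿⠿⠂⠂⠂
⠀⠛⠂⠿⠿⠿⠿⠿⠂⠂⠂
⠀⠀⠀⠀⠀⠀⠿⠿⠂⠂⠶
⠀⠀⠀⠀⠀⠀⠿⠿⠿⠂⠿
⠀⠀⠀⠀⠀⠀⠿⠿⠿⠂⠿

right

⠿⠿⠿⠿⠿⠿⠿⠿⠿⠿⠿
⠿⠿⠿⠿⠿⠿⠿⠿⠿⠿⠿
⠀⠀⠀⠀⠀⠀⠀⠀⠀⠀⠀
⠂⠂⠿⠿⠿⠿⠿⠿⠿⠿⠀
⠂⠂⠿⠿⠿⠿⠿⠿⠿⠿⠀
⠂⠂⠂⠂⠂⣾⠂⠂⠂⠿⠿
⠂⠂⠿⠿⠿⠿⠿⠂⠂⠂⠿
⠛⠂⠿⠿⠿⠿⠿⠂⠂⠂⠿
⠀⠀⠀⠀⠀⠿⠿⠂⠂⠶⠿
⠀⠀⠀⠀⠀⠿⠿⠿⠂⠿⠿
⠀⠀⠀⠀⠀⠿⠿⠿⠂⠿⠿

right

⠿⠿⠿⠿⠿⠿⠿⠿⠿⠿⠿
⠿⠿⠿⠿⠿⠿⠿⠿⠿⠿⠿
⠀⠀⠀⠀⠀⠀⠀⠀⠀⠀⠿
⠂⠿⠿⠿⠿⠿⠿⠿⠿⠀⠿
⠂⠿⠿⠿⠿⠿⠿⠿⠿⠀⠿
⠂⠂⠂⠂⠂⣾⠂⠂⠿⠿⠿
⠂⠿⠿⠿⠿⠿⠂⠂⠂⠿⠿
⠂⠿⠿⠿⠿⠿⠂⠂⠂⠿⠿
⠀⠀⠀⠀⠿⠿⠂⠂⠶⠿⠿
⠀⠀⠀⠀⠿⠿⠿⠂⠿⠿⠿
⠀⠀⠀⠀⠿⠿⠿⠂⠿⠿⠿

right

⠿⠿⠿⠿⠿⠿⠿⠿⠿⠿⠿
⠿⠿⠿⠿⠿⠿⠿⠿⠿⠿⠿
⠀⠀⠀⠀⠀⠀⠀⠀⠀⠿⠿
⠿⠿⠿⠿⠿⠿⠿⠿⠀⠿⠿
⠿⠿⠿⠿⠿⠿⠿⠿⠀⠿⠿
⠂⠂⠂⠂⠂⣾⠂⠿⠿⠿⠿
⠿⠿⠿⠿⠿⠂⠂⠂⠿⠿⠿
⠿⠿⠿⠿⠿⠂⠂⠂⠿⠿⠿
⠀⠀⠀⠿⠿⠂⠂⠶⠿⠿⠿
⠀⠀⠀⠿⠿⠿⠂⠿⠿⠿⠿
⠀⠀⠀⠿⠿⠿⠂⠿⠿⠿⠿

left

⠿⠿⠿⠿⠿⠿⠿⠿⠿⠿⠿
⠿⠿⠿⠿⠿⠿⠿⠿⠿⠿⠿
⠀⠀⠀⠀⠀⠀⠀⠀⠀⠀⠿
⠂⠿⠿⠿⠿⠿⠿⠿⠿⠀⠿
⠂⠿⠿⠿⠿⠿⠿⠿⠿⠀⠿
⠂⠂⠂⠂⠂⣾⠂⠂⠿⠿⠿
⠂⠿⠿⠿⠿⠿⠂⠂⠂⠿⠿
⠂⠿⠿⠿⠿⠿⠂⠂⠂⠿⠿
⠀⠀⠀⠀⠿⠿⠂⠂⠶⠿⠿
⠀⠀⠀⠀⠿⠿⠿⠂⠿⠿⠿
⠀⠀⠀⠀⠿⠿⠿⠂⠿⠿⠿

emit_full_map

⠂⠂⠿⠿⠿⠿⠿⠿⠿⠿⠀
⠂⠂⠿⠿⠿⠿⠿⠿⠿⠿⠀
⠂⠂⠂⠂⠂⠂⣾⠂⠂⠿⠿
⠂⠂⠿⠿⠿⠿⠿⠂⠂⠂⠿
⠛⠂⠿⠿⠿⠿⠿⠂⠂⠂⠿
⠀⠀⠀⠀⠀⠿⠿⠂⠂⠶⠿
⠀⠀⠀⠀⠀⠿⠿⠿⠂⠿⠿
⠀⠀⠀⠀⠀⠿⠿⠿⠂⠿⠿


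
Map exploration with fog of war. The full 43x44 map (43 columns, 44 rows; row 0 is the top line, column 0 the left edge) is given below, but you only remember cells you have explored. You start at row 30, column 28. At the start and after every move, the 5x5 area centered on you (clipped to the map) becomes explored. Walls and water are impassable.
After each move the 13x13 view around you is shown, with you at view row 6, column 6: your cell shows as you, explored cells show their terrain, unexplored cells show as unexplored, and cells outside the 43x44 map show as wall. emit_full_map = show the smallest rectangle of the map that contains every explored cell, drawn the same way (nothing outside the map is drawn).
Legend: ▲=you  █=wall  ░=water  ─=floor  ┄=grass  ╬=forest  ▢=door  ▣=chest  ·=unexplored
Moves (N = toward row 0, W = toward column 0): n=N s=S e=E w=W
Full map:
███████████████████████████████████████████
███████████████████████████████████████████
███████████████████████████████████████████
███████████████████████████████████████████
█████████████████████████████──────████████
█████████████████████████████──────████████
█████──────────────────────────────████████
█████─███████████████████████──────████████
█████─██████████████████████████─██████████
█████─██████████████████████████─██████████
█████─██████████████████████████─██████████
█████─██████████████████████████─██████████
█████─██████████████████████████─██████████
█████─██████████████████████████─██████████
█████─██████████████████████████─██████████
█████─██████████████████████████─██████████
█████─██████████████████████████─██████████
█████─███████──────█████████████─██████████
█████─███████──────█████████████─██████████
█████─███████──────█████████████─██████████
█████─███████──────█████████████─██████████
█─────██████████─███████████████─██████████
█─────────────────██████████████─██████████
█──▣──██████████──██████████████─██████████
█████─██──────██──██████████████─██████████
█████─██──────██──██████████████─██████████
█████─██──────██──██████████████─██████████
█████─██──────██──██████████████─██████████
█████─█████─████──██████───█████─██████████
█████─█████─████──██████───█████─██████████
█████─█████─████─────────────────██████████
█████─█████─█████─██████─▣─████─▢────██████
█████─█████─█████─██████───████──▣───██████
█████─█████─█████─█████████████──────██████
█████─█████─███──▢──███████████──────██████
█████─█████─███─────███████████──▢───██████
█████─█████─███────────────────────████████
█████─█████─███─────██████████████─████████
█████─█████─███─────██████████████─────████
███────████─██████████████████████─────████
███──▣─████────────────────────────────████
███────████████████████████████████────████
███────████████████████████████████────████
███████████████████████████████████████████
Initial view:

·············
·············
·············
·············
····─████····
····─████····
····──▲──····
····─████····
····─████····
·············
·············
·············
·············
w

·············
·············
·············
·············
····──████···
····──████···
····──▲───···
····▣─████···
····──████···
·············
·············
·············
·············

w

·············
·············
·············
·············
····───████··
····───████··
····──▲────··
····─▣─████··
····───████··
·············
·············
·············
·············

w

·············
·············
·············
·············
····█───████·
····█───████·
····──▲─────·
····█─▣─████·
····█───████·
·············
·············
·············
·············

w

·············
·············
·············
·············
····██───████
····██───████
····──▲──────
····██─▣─████
····██───████
·············
·············
·············
·············

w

·············
·············
·············
·············
····███───███
····███───███
····──▲──────
····███─▣─███
····███───███
·············
·············
·············
·············

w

·············
·············
·············
·············
····████───██
····████───██
····──▲──────
····████─▣─██
····████───██
·············
·············
·············
·············

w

·············
·············
·············
·············
····█████───█
····█████───█
····──▲──────
····█████─▣─█
····█████───█
·············
·············
·············
·············

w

·············
·············
·············
·············
····██████───
····██████───
····──▲──────
····██████─▣─
····██████───
·············
·············
·············
·············

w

·············
·············
·············
·············
····─██████──
····─██████──
····──▲──────
····─██████─▣
····─██████──
·············
·············
·············
·············

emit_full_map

─██████───████
─██████───████
──▲───────────
─██████─▣─████
─██████───████

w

·············
·············
·············
·············
····──██████─
····──██████─
····──▲──────
····█─██████─
····█─██████─
·············
·············
·············
·············

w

·············
·············
·············
·············
····█──██████
····█──██████
····█─▲──────
····██─██████
····██─██████
·············
·············
·············
·············

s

·············
·············
·············
····█──██████
····█──██████
····█────────
····██▲██████
····██─██████
····██─██····
·············
·············
·············
·············

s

·············
·············
····█──██████
····█──██████
····█────────
····██─██████
····██▲██████
····██─██····
····──▢──····
·············
·············
·············
·············

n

·············
·············
·············
····█──██████
····█──██████
····█────────
····██▲██████
····██─██████
····██─██····
····──▢──····
·············
·············
·············

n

·············
·············
·············
·············
····█──██████
····█──██████
····█─▲──────
····██─██████
····██─██████
····██─██····
····──▢──····
·············
·············

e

·············
·············
·············
·············
···█──██████─
···█──██████─
···█──▲──────
···██─██████─
···██─██████─
···██─██·····
···──▢──·····
·············
·············

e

·············
·············
·············
·············
··█──██████──
··█──██████──
··█───▲──────
··██─██████─▣
··██─██████──
··██─██······
··──▢──······
·············
·············

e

·············
·············
·············
·············
·█──██████───
·█──██████───
·█────▲──────
·██─██████─▣─
·██─██████───
·██─██·······
·──▢──·······
·············
·············

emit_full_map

█──██████───████
█──██████───████
█────▲──────────
██─██████─▣─████
██─██████───████
██─██···········
──▢──···········


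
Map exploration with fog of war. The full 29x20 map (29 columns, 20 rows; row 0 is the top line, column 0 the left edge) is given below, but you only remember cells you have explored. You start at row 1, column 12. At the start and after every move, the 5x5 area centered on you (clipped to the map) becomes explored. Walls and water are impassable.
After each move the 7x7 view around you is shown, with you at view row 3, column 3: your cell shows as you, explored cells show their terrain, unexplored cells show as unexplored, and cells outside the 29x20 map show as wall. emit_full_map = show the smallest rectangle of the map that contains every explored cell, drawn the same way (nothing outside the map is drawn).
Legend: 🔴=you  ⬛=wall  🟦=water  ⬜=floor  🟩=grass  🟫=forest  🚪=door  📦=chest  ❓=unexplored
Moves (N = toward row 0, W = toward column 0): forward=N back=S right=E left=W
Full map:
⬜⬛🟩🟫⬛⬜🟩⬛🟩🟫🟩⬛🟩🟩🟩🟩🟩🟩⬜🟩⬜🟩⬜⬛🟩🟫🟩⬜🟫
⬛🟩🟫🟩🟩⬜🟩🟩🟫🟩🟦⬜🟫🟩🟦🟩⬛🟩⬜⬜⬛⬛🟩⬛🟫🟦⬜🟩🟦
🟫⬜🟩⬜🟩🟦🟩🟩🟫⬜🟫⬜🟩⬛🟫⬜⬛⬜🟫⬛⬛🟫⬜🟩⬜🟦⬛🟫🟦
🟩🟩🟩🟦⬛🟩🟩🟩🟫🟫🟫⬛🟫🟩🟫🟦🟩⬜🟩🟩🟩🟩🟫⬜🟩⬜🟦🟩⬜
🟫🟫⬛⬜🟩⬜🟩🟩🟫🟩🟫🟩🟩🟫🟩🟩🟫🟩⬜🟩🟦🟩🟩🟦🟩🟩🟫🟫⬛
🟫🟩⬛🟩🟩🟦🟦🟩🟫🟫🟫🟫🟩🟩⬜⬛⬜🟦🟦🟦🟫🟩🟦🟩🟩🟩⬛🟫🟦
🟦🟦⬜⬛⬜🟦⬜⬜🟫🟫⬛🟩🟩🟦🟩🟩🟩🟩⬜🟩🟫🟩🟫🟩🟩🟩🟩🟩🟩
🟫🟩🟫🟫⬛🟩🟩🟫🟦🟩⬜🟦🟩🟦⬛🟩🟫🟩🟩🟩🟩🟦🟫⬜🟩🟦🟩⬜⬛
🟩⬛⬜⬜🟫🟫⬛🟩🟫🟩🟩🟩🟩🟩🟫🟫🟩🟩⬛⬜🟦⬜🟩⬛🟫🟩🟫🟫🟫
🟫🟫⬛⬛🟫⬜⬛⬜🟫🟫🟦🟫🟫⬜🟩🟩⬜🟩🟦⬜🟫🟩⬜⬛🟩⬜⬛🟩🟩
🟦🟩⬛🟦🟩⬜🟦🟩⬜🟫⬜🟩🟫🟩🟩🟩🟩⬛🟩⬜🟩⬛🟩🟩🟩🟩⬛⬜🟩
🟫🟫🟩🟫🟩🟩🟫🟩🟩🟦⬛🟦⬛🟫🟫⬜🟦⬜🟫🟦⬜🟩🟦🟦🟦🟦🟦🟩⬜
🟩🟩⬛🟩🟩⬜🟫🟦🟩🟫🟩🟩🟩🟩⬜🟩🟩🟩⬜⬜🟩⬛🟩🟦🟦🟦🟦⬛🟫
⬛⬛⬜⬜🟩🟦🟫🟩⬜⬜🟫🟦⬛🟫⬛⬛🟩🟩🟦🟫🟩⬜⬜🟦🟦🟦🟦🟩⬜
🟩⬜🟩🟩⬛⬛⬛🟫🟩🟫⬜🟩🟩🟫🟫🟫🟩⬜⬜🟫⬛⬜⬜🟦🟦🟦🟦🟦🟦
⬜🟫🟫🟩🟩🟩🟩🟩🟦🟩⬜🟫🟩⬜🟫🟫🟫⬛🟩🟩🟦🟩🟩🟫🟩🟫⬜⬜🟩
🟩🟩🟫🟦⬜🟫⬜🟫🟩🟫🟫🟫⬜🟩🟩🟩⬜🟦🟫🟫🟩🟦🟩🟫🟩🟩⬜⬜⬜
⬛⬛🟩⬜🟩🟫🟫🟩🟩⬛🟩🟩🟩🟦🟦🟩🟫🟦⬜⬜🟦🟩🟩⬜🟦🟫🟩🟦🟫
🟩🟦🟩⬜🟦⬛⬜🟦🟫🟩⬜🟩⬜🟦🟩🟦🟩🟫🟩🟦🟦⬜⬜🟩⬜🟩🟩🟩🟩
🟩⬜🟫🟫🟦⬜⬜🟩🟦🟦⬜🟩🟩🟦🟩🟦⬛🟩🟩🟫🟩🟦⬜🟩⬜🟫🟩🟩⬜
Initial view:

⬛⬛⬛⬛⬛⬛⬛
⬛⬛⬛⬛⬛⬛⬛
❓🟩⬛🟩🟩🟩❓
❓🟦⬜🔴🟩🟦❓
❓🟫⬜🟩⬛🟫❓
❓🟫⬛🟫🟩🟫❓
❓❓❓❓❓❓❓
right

⬛⬛⬛⬛⬛⬛⬛
⬛⬛⬛⬛⬛⬛⬛
🟩⬛🟩🟩🟩🟩❓
🟦⬜🟫🔴🟦🟩❓
🟫⬜🟩⬛🟫⬜❓
🟫⬛🟫🟩🟫🟦❓
❓❓❓❓❓❓❓

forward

⬛⬛⬛⬛⬛⬛⬛
⬛⬛⬛⬛⬛⬛⬛
⬛⬛⬛⬛⬛⬛⬛
🟩⬛🟩🔴🟩🟩❓
🟦⬜🟫🟩🟦🟩❓
🟫⬜🟩⬛🟫⬜❓
🟫⬛🟫🟩🟫🟦❓

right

⬛⬛⬛⬛⬛⬛⬛
⬛⬛⬛⬛⬛⬛⬛
⬛⬛⬛⬛⬛⬛⬛
⬛🟩🟩🔴🟩🟩❓
⬜🟫🟩🟦🟩⬛❓
⬜🟩⬛🟫⬜⬛❓
⬛🟫🟩🟫🟦❓❓

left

⬛⬛⬛⬛⬛⬛⬛
⬛⬛⬛⬛⬛⬛⬛
⬛⬛⬛⬛⬛⬛⬛
🟩⬛🟩🔴🟩🟩🟩
🟦⬜🟫🟩🟦🟩⬛
🟫⬜🟩⬛🟫⬜⬛
🟫⬛🟫🟩🟫🟦❓

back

⬛⬛⬛⬛⬛⬛⬛
⬛⬛⬛⬛⬛⬛⬛
🟩⬛🟩🟩🟩🟩🟩
🟦⬜🟫🔴🟦🟩⬛
🟫⬜🟩⬛🟫⬜⬛
🟫⬛🟫🟩🟫🟦❓
❓❓❓❓❓❓❓

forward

⬛⬛⬛⬛⬛⬛⬛
⬛⬛⬛⬛⬛⬛⬛
⬛⬛⬛⬛⬛⬛⬛
🟩⬛🟩🔴🟩🟩🟩
🟦⬜🟫🟩🟦🟩⬛
🟫⬜🟩⬛🟫⬜⬛
🟫⬛🟫🟩🟫🟦❓

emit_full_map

🟩⬛🟩🔴🟩🟩🟩
🟦⬜🟫🟩🟦🟩⬛
🟫⬜🟩⬛🟫⬜⬛
🟫⬛🟫🟩🟫🟦❓

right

⬛⬛⬛⬛⬛⬛⬛
⬛⬛⬛⬛⬛⬛⬛
⬛⬛⬛⬛⬛⬛⬛
⬛🟩🟩🔴🟩🟩❓
⬜🟫🟩🟦🟩⬛❓
⬜🟩⬛🟫⬜⬛❓
⬛🟫🟩🟫🟦❓❓

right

⬛⬛⬛⬛⬛⬛⬛
⬛⬛⬛⬛⬛⬛⬛
⬛⬛⬛⬛⬛⬛⬛
🟩🟩🟩🔴🟩🟩❓
🟫🟩🟦🟩⬛🟩❓
🟩⬛🟫⬜⬛⬜❓
🟫🟩🟫🟦❓❓❓

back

⬛⬛⬛⬛⬛⬛⬛
⬛⬛⬛⬛⬛⬛⬛
🟩🟩🟩🟩🟩🟩❓
🟫🟩🟦🔴⬛🟩❓
🟩⬛🟫⬜⬛⬜❓
🟫🟩🟫🟦🟩⬜❓
❓❓❓❓❓❓❓

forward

⬛⬛⬛⬛⬛⬛⬛
⬛⬛⬛⬛⬛⬛⬛
⬛⬛⬛⬛⬛⬛⬛
🟩🟩🟩🔴🟩🟩❓
🟫🟩🟦🟩⬛🟩❓
🟩⬛🟫⬜⬛⬜❓
🟫🟩🟫🟦🟩⬜❓

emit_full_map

🟩⬛🟩🟩🟩🔴🟩🟩
🟦⬜🟫🟩🟦🟩⬛🟩
🟫⬜🟩⬛🟫⬜⬛⬜
🟫⬛🟫🟩🟫🟦🟩⬜

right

⬛⬛⬛⬛⬛⬛⬛
⬛⬛⬛⬛⬛⬛⬛
⬛⬛⬛⬛⬛⬛⬛
🟩🟩🟩🔴🟩⬜❓
🟩🟦🟩⬛🟩⬜❓
⬛🟫⬜⬛⬜🟫❓
🟩🟫🟦🟩⬜❓❓

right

⬛⬛⬛⬛⬛⬛⬛
⬛⬛⬛⬛⬛⬛⬛
⬛⬛⬛⬛⬛⬛⬛
🟩🟩🟩🔴⬜🟩❓
🟦🟩⬛🟩⬜⬜❓
🟫⬜⬛⬜🟫⬛❓
🟫🟦🟩⬜❓❓❓

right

⬛⬛⬛⬛⬛⬛⬛
⬛⬛⬛⬛⬛⬛⬛
⬛⬛⬛⬛⬛⬛⬛
🟩🟩🟩🔴🟩⬜❓
🟩⬛🟩⬜⬜⬛❓
⬜⬛⬜🟫⬛⬛❓
🟦🟩⬜❓❓❓❓

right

⬛⬛⬛⬛⬛⬛⬛
⬛⬛⬛⬛⬛⬛⬛
⬛⬛⬛⬛⬛⬛⬛
🟩🟩⬜🔴⬜🟩❓
⬛🟩⬜⬜⬛⬛❓
⬛⬜🟫⬛⬛🟫❓
🟩⬜❓❓❓❓❓

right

⬛⬛⬛⬛⬛⬛⬛
⬛⬛⬛⬛⬛⬛⬛
⬛⬛⬛⬛⬛⬛⬛
🟩⬜🟩🔴🟩⬜❓
🟩⬜⬜⬛⬛🟩❓
⬜🟫⬛⬛🟫⬜❓
⬜❓❓❓❓❓❓

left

⬛⬛⬛⬛⬛⬛⬛
⬛⬛⬛⬛⬛⬛⬛
⬛⬛⬛⬛⬛⬛⬛
🟩🟩⬜🔴⬜🟩⬜
⬛🟩⬜⬜⬛⬛🟩
⬛⬜🟫⬛⬛🟫⬜
🟩⬜❓❓❓❓❓

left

⬛⬛⬛⬛⬛⬛⬛
⬛⬛⬛⬛⬛⬛⬛
⬛⬛⬛⬛⬛⬛⬛
🟩🟩🟩🔴🟩⬜🟩
🟩⬛🟩⬜⬜⬛⬛
⬜⬛⬜🟫⬛⬛🟫
🟦🟩⬜❓❓❓❓

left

⬛⬛⬛⬛⬛⬛⬛
⬛⬛⬛⬛⬛⬛⬛
⬛⬛⬛⬛⬛⬛⬛
🟩🟩🟩🔴⬜🟩⬜
🟦🟩⬛🟩⬜⬜⬛
🟫⬜⬛⬜🟫⬛⬛
🟫🟦🟩⬜❓❓❓

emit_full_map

🟩⬛🟩🟩🟩🟩🟩🔴⬜🟩⬜🟩⬜
🟦⬜🟫🟩🟦🟩⬛🟩⬜⬜⬛⬛🟩
🟫⬜🟩⬛🟫⬜⬛⬜🟫⬛⬛🟫⬜
🟫⬛🟫🟩🟫🟦🟩⬜❓❓❓❓❓

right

⬛⬛⬛⬛⬛⬛⬛
⬛⬛⬛⬛⬛⬛⬛
⬛⬛⬛⬛⬛⬛⬛
🟩🟩🟩🔴🟩⬜🟩
🟩⬛🟩⬜⬜⬛⬛
⬜⬛⬜🟫⬛⬛🟫
🟦🟩⬜❓❓❓❓

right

⬛⬛⬛⬛⬛⬛⬛
⬛⬛⬛⬛⬛⬛⬛
⬛⬛⬛⬛⬛⬛⬛
🟩🟩⬜🔴⬜🟩⬜
⬛🟩⬜⬜⬛⬛🟩
⬛⬜🟫⬛⬛🟫⬜
🟩⬜❓❓❓❓❓

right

⬛⬛⬛⬛⬛⬛⬛
⬛⬛⬛⬛⬛⬛⬛
⬛⬛⬛⬛⬛⬛⬛
🟩⬜🟩🔴🟩⬜❓
🟩⬜⬜⬛⬛🟩❓
⬜🟫⬛⬛🟫⬜❓
⬜❓❓❓❓❓❓


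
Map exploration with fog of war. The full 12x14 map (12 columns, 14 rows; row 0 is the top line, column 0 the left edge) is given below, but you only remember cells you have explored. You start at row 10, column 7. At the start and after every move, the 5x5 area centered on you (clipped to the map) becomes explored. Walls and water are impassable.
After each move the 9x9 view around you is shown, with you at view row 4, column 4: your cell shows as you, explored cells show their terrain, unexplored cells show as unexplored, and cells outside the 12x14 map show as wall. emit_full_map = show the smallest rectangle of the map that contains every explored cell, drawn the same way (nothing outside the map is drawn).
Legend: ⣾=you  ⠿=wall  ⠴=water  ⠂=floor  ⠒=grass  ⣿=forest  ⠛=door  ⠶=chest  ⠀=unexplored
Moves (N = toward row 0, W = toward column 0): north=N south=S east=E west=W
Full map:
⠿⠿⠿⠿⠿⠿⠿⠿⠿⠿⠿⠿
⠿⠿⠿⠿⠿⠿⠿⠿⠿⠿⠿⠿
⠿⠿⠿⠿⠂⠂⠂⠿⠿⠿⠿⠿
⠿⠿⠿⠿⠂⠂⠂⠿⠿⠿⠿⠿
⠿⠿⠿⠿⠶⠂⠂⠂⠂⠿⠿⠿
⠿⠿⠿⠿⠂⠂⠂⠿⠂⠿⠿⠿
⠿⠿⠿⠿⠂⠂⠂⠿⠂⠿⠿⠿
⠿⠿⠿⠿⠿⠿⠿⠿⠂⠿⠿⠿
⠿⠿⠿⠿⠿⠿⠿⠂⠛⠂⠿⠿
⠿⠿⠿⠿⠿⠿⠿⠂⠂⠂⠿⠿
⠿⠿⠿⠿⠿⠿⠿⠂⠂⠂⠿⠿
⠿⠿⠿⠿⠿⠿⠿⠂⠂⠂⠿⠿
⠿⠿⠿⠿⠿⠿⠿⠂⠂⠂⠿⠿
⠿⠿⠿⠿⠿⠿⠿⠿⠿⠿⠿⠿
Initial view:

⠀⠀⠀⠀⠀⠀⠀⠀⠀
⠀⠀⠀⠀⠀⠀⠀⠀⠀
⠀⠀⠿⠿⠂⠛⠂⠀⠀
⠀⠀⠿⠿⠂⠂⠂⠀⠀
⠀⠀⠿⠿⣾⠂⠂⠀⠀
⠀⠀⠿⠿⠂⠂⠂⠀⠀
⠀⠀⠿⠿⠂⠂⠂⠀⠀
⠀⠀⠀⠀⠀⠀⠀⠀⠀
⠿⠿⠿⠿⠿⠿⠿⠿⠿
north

⠀⠀⠀⠀⠀⠀⠀⠀⠀
⠀⠀⠀⠀⠀⠀⠀⠀⠀
⠀⠀⠿⠿⠿⠂⠿⠀⠀
⠀⠀⠿⠿⠂⠛⠂⠀⠀
⠀⠀⠿⠿⣾⠂⠂⠀⠀
⠀⠀⠿⠿⠂⠂⠂⠀⠀
⠀⠀⠿⠿⠂⠂⠂⠀⠀
⠀⠀⠿⠿⠂⠂⠂⠀⠀
⠀⠀⠀⠀⠀⠀⠀⠀⠀

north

⠀⠀⠀⠀⠀⠀⠀⠀⠀
⠀⠀⠀⠀⠀⠀⠀⠀⠀
⠀⠀⠂⠂⠿⠂⠿⠀⠀
⠀⠀⠿⠿⠿⠂⠿⠀⠀
⠀⠀⠿⠿⣾⠛⠂⠀⠀
⠀⠀⠿⠿⠂⠂⠂⠀⠀
⠀⠀⠿⠿⠂⠂⠂⠀⠀
⠀⠀⠿⠿⠂⠂⠂⠀⠀
⠀⠀⠿⠿⠂⠂⠂⠀⠀

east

⠀⠀⠀⠀⠀⠀⠀⠀⠿
⠀⠀⠀⠀⠀⠀⠀⠀⠿
⠀⠂⠂⠿⠂⠿⠿⠀⠿
⠀⠿⠿⠿⠂⠿⠿⠀⠿
⠀⠿⠿⠂⣾⠂⠿⠀⠿
⠀⠿⠿⠂⠂⠂⠿⠀⠿
⠀⠿⠿⠂⠂⠂⠿⠀⠿
⠀⠿⠿⠂⠂⠂⠀⠀⠿
⠀⠿⠿⠂⠂⠂⠀⠀⠿

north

⠀⠀⠀⠀⠀⠀⠀⠀⠿
⠀⠀⠀⠀⠀⠀⠀⠀⠿
⠀⠀⠂⠿⠂⠿⠿⠀⠿
⠀⠂⠂⠿⠂⠿⠿⠀⠿
⠀⠿⠿⠿⣾⠿⠿⠀⠿
⠀⠿⠿⠂⠛⠂⠿⠀⠿
⠀⠿⠿⠂⠂⠂⠿⠀⠿
⠀⠿⠿⠂⠂⠂⠿⠀⠿
⠀⠿⠿⠂⠂⠂⠀⠀⠿

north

⠀⠀⠀⠀⠀⠀⠀⠀⠿
⠀⠀⠀⠀⠀⠀⠀⠀⠿
⠀⠀⠂⠂⠂⠿⠿⠀⠿
⠀⠀⠂⠿⠂⠿⠿⠀⠿
⠀⠂⠂⠿⣾⠿⠿⠀⠿
⠀⠿⠿⠿⠂⠿⠿⠀⠿
⠀⠿⠿⠂⠛⠂⠿⠀⠿
⠀⠿⠿⠂⠂⠂⠿⠀⠿
⠀⠿⠿⠂⠂⠂⠿⠀⠿

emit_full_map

⠀⠂⠂⠂⠿⠿
⠀⠂⠿⠂⠿⠿
⠂⠂⠿⣾⠿⠿
⠿⠿⠿⠂⠿⠿
⠿⠿⠂⠛⠂⠿
⠿⠿⠂⠂⠂⠿
⠿⠿⠂⠂⠂⠿
⠿⠿⠂⠂⠂⠀
⠿⠿⠂⠂⠂⠀

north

⠀⠀⠀⠀⠀⠀⠀⠀⠿
⠀⠀⠀⠀⠀⠀⠀⠀⠿
⠀⠀⠂⠿⠿⠿⠿⠀⠿
⠀⠀⠂⠂⠂⠿⠿⠀⠿
⠀⠀⠂⠿⣾⠿⠿⠀⠿
⠀⠂⠂⠿⠂⠿⠿⠀⠿
⠀⠿⠿⠿⠂⠿⠿⠀⠿
⠀⠿⠿⠂⠛⠂⠿⠀⠿
⠀⠿⠿⠂⠂⠂⠿⠀⠿

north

⠀⠀⠀⠀⠀⠀⠀⠀⠿
⠀⠀⠀⠀⠀⠀⠀⠀⠿
⠀⠀⠂⠿⠿⠿⠿⠀⠿
⠀⠀⠂⠿⠿⠿⠿⠀⠿
⠀⠀⠂⠂⣾⠿⠿⠀⠿
⠀⠀⠂⠿⠂⠿⠿⠀⠿
⠀⠂⠂⠿⠂⠿⠿⠀⠿
⠀⠿⠿⠿⠂⠿⠿⠀⠿
⠀⠿⠿⠂⠛⠂⠿⠀⠿

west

⠀⠀⠀⠀⠀⠀⠀⠀⠀
⠀⠀⠀⠀⠀⠀⠀⠀⠀
⠀⠀⠂⠂⠿⠿⠿⠿⠀
⠀⠀⠂⠂⠿⠿⠿⠿⠀
⠀⠀⠂⠂⣾⠂⠿⠿⠀
⠀⠀⠂⠂⠿⠂⠿⠿⠀
⠀⠀⠂⠂⠿⠂⠿⠿⠀
⠀⠀⠿⠿⠿⠂⠿⠿⠀
⠀⠀⠿⠿⠂⠛⠂⠿⠀

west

⠀⠀⠀⠀⠀⠀⠀⠀⠀
⠀⠀⠀⠀⠀⠀⠀⠀⠀
⠀⠀⠂⠂⠂⠿⠿⠿⠿
⠀⠀⠂⠂⠂⠿⠿⠿⠿
⠀⠀⠶⠂⣾⠂⠂⠿⠿
⠀⠀⠂⠂⠂⠿⠂⠿⠿
⠀⠀⠂⠂⠂⠿⠂⠿⠿
⠀⠀⠀⠿⠿⠿⠂⠿⠿
⠀⠀⠀⠿⠿⠂⠛⠂⠿

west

⠀⠀⠀⠀⠀⠀⠀⠀⠀
⠀⠀⠀⠀⠀⠀⠀⠀⠀
⠀⠀⠿⠂⠂⠂⠿⠿⠿
⠀⠀⠿⠂⠂⠂⠿⠿⠿
⠀⠀⠿⠶⣾⠂⠂⠂⠿
⠀⠀⠿⠂⠂⠂⠿⠂⠿
⠀⠀⠿⠂⠂⠂⠿⠂⠿
⠀⠀⠀⠀⠿⠿⠿⠂⠿
⠀⠀⠀⠀⠿⠿⠂⠛⠂

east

⠀⠀⠀⠀⠀⠀⠀⠀⠀
⠀⠀⠀⠀⠀⠀⠀⠀⠀
⠀⠿⠂⠂⠂⠿⠿⠿⠿
⠀⠿⠂⠂⠂⠿⠿⠿⠿
⠀⠿⠶⠂⣾⠂⠂⠿⠿
⠀⠿⠂⠂⠂⠿⠂⠿⠿
⠀⠿⠂⠂⠂⠿⠂⠿⠿
⠀⠀⠀⠿⠿⠿⠂⠿⠿
⠀⠀⠀⠿⠿⠂⠛⠂⠿

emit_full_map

⠿⠂⠂⠂⠿⠿⠿⠿
⠿⠂⠂⠂⠿⠿⠿⠿
⠿⠶⠂⣾⠂⠂⠿⠿
⠿⠂⠂⠂⠿⠂⠿⠿
⠿⠂⠂⠂⠿⠂⠿⠿
⠀⠀⠿⠿⠿⠂⠿⠿
⠀⠀⠿⠿⠂⠛⠂⠿
⠀⠀⠿⠿⠂⠂⠂⠿
⠀⠀⠿⠿⠂⠂⠂⠿
⠀⠀⠿⠿⠂⠂⠂⠀
⠀⠀⠿⠿⠂⠂⠂⠀
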